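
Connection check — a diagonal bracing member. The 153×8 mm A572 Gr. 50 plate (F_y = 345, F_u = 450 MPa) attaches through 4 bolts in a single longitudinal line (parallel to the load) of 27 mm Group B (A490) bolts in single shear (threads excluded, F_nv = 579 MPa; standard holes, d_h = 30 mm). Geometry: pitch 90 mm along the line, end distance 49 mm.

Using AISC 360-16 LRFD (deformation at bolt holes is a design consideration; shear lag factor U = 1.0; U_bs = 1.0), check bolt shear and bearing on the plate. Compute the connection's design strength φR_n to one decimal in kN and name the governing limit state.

635.0 kN (bearing governs)

Bolt shear: A_b = π(27)²/4 = 572.56 mm². φR_n = 0.75 × 579 × 572.56 × 4 × 1 = 994.5 kN.
Bearing (8 mm plate, F_u = 450 MPa): end bolts L_c = 49 − 30/2 = 34, R_n = min(1.2×34×8×450, 2.4×27×8×450) = 146.88 kN/bolt; interior L_c = 90 − 30 = 60, R_n = 233.28 kN/bolt. φR_n = 0.75 × (1×146.88 + 3×233.28) = 635.0 kN.
Governing: min(994.5, 635.0) = 635.0 kN → bearing.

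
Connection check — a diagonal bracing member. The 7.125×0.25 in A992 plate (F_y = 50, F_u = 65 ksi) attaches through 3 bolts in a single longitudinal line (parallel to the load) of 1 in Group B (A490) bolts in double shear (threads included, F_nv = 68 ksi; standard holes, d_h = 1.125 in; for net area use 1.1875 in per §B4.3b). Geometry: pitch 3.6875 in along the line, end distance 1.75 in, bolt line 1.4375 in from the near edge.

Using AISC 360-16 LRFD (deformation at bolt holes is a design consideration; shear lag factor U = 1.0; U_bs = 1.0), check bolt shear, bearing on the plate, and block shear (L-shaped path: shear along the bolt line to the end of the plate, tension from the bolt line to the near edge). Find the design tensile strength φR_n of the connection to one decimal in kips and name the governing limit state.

55.3 kips (block shear governs)

Bolt shear: A_b = π(1)²/4 = 0.7854 in². φR_n = 0.75 × 68 × 0.7854 × 3 × 2 = 240.3 kips.
Bearing (0.25 in plate, F_u = 65 ksi): end bolts L_c = 1.75 − 1.125/2 = 1.1875, R_n = min(1.2×1.1875×0.25×65, 2.4×1×0.25×65) = 23.156 kips/bolt; interior L_c = 3.6875 − 1.125 = 2.5625, R_n = 39 kips/bolt. φR_n = 0.75 × (1×23.156 + 2×39) = 75.9 kips.
Block shear: shear path 1×[1.75+2×3.6875] = 1×9.125 in, A_gv = 2.2813, A_nv = 1×(9.125 − 2.5×1.1875)×0.25 = 1.5391 in²; tension to near edge: (1.4375 − 0.5×1.1875)×0.25 = 0.21094 in². R_n = min(0.6×65×1.5391, 0.6×50×2.2813) + 1.0×65×0.21094 = min(60.025, 68.439) + 13.711 = 73.736 kips. φR_n = 0.75 × 73.736 = 55.3 kips.
Governing: min(240.3, 75.9, 55.3) = 55.3 kips → block shear.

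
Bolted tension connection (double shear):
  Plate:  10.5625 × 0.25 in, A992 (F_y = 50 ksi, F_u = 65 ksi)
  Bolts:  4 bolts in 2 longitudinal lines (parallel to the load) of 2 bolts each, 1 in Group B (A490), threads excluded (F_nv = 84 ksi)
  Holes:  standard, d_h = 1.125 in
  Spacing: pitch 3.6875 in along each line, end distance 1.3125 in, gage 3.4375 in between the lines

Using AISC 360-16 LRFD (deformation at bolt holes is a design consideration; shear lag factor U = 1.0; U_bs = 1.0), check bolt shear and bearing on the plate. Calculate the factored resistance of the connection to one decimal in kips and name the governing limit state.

Bolt shear: A_b = π(1)²/4 = 0.7854 in². φR_n = 0.75 × 84 × 0.7854 × 4 × 2 = 395.8 kips.
Bearing (0.25 in plate, F_u = 65 ksi): end bolts L_c = 1.3125 − 1.125/2 = 0.75, R_n = min(1.2×0.75×0.25×65, 2.4×1×0.25×65) = 14.625 kips/bolt; interior L_c = 3.6875 − 1.125 = 2.5625, R_n = 39 kips/bolt. φR_n = 0.75 × (2×14.625 + 2×39) = 80.4 kips.
Governing: min(395.8, 80.4) = 80.4 kips → bearing.

80.4 kips (bearing governs)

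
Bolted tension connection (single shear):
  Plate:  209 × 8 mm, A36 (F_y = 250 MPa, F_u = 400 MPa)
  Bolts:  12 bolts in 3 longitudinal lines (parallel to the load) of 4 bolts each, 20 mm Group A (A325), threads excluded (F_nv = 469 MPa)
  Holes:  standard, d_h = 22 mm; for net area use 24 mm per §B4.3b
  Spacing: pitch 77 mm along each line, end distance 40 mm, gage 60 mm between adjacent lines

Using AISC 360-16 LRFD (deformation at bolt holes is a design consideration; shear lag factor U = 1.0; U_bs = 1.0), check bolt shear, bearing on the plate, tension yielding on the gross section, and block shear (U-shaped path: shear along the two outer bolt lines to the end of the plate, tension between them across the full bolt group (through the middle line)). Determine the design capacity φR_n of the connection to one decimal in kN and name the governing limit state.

376.2 kN (gross-section yield governs)

Bolt shear: A_b = π(20)²/4 = 314.16 mm². φR_n = 0.75 × 469 × 314.16 × 12 × 1 = 1326.1 kN.
Bearing (8 mm plate, F_u = 400 MPa): end bolts L_c = 40 − 22/2 = 29, R_n = min(1.2×29×8×400, 2.4×20×8×400) = 111.36 kN/bolt; interior L_c = 77 − 22 = 55, R_n = 153.6 kN/bolt. φR_n = 0.75 × (3×111.36 + 9×153.6) = 1287.4 kN.
Tension yield (gross): A_g = 209×8 = 1672 mm². φR_n = 0.90 × 250 × 1672 = 376.2 kN.
Block shear: shear path 2×[40+3×77] = 2×271 mm, A_gv = 4336, A_nv = 2×(271 − 3.5×24)×8 = 2992 mm²; tension across gage: (120 − 2×24)×8 = 576 mm². R_n = min(0.6×400×2992, 0.6×250×4336) + 1.0×400×576 = min(718.08, 650.4) + 230.4 = 880.8 kN. φR_n = 0.75 × 880.8 = 660.6 kN.
Governing: min(1326.1, 1287.4, 376.2, 660.6) = 376.2 kN → gross-section yield.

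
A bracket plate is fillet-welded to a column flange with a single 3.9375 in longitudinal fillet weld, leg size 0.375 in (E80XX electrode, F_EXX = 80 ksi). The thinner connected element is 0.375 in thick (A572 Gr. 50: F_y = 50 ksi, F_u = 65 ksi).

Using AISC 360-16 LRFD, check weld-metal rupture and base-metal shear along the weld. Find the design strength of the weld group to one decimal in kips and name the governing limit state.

Weld metal: throat = 0.707×0.375 = 0.26513 in, L = 3.9375 in. φR_n = 0.75 × 0.6 × 80 × 0.26513 × 3.9375 = 37.6 kips.
Base metal shear (0.375 in plate): yield φR_n = 1.0×0.6×50×0.375×3.9375 = 44.3 kips; rupture φR_n = 0.75×0.6×65×0.375×3.9375 = 43.2 kips; take 43.2 kips (rupture).
Governing: min(37.6, 43.2) = 37.6 kips → weld metal.

37.6 kips (weld metal governs)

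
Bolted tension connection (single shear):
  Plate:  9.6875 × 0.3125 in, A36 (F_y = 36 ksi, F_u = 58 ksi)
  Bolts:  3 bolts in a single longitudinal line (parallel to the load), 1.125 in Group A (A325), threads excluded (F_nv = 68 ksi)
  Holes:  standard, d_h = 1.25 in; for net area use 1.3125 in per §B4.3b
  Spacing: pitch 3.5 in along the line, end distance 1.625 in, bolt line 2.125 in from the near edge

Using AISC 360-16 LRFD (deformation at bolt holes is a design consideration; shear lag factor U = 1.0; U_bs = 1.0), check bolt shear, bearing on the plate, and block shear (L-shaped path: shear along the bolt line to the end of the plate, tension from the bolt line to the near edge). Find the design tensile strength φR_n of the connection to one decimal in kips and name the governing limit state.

63.6 kips (block shear governs)

Bolt shear: A_b = π(1.125)²/4 = 0.99402 in². φR_n = 0.75 × 68 × 0.99402 × 3 × 1 = 152.1 kips.
Bearing (0.3125 in plate, F_u = 58 ksi): end bolts L_c = 1.625 − 1.25/2 = 1, R_n = min(1.2×1×0.3125×58, 2.4×1.125×0.3125×58) = 21.75 kips/bolt; interior L_c = 3.5 − 1.25 = 2.25, R_n = 48.938 kips/bolt. φR_n = 0.75 × (1×21.75 + 2×48.938) = 89.7 kips.
Block shear: shear path 1×[1.625+2×3.5] = 1×8.625 in, A_gv = 2.6953, A_nv = 1×(8.625 − 2.5×1.3125)×0.3125 = 1.6699 in²; tension to near edge: (2.125 − 0.5×1.3125)×0.3125 = 0.45898 in². R_n = min(0.6×58×1.6699, 0.6×36×2.6953) + 1.0×58×0.45898 = min(58.113, 58.218) + 26.621 = 84.734 kips. φR_n = 0.75 × 84.734 = 63.6 kips.
Governing: min(152.1, 89.7, 63.6) = 63.6 kips → block shear.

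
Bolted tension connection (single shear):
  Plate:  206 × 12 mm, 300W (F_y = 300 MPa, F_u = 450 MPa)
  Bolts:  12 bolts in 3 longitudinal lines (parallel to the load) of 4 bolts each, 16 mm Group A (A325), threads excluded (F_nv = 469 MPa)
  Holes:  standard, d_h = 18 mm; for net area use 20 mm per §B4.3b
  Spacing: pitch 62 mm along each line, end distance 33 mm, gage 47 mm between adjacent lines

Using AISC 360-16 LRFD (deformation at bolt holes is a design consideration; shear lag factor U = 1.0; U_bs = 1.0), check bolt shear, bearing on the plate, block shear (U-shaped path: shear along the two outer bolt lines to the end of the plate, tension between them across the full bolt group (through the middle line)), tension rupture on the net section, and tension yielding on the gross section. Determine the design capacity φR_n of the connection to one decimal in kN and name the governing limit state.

591.3 kN (net-section rupture governs)

Bolt shear: A_b = π(16)²/4 = 201.06 mm². φR_n = 0.75 × 469 × 201.06 × 12 × 1 = 848.7 kN.
Bearing (12 mm plate, F_u = 450 MPa): end bolts L_c = 33 − 18/2 = 24, R_n = min(1.2×24×12×450, 2.4×16×12×450) = 155.52 kN/bolt; interior L_c = 62 − 18 = 44, R_n = 207.36 kN/bolt. φR_n = 0.75 × (3×155.52 + 9×207.36) = 1749.6 kN.
Block shear: shear path 2×[33+3×62] = 2×219 mm, A_gv = 5256, A_nv = 2×(219 − 3.5×20)×12 = 3576 mm²; tension across gage: (94 − 2×20)×12 = 648 mm². R_n = min(0.6×450×3576, 0.6×300×5256) + 1.0×450×648 = min(965.52, 946.08) + 291.6 = 1237.7 kN. φR_n = 0.75 × 1237.7 = 928.3 kN.
Tension rupture (net): A_n = (206 − 3×20)×12 = 1752 mm² (U = 1.0, A_e = A_n). φR_n = 0.75 × 450 × 1752 = 591.3 kN.
Tension yield (gross): A_g = 206×12 = 2472 mm². φR_n = 0.90 × 300 × 2472 = 667.4 kN.
Governing: min(848.7, 1749.6, 928.3, 591.3, 667.4) = 591.3 kN → net-section rupture.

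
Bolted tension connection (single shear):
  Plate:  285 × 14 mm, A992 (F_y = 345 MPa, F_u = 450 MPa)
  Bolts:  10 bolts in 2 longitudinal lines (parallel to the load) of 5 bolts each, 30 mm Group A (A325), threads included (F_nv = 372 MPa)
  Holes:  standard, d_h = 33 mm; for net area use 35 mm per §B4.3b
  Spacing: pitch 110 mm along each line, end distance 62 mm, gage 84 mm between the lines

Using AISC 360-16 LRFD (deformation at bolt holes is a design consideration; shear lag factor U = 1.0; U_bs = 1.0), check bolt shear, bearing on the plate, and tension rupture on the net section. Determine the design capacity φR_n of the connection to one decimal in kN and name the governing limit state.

Bolt shear: A_b = π(30)²/4 = 706.86 mm². φR_n = 0.75 × 372 × 706.86 × 10 × 1 = 1972.1 kN.
Bearing (14 mm plate, F_u = 450 MPa): end bolts L_c = 62 − 33/2 = 45.5, R_n = min(1.2×45.5×14×450, 2.4×30×14×450) = 343.98 kN/bolt; interior L_c = 110 − 33 = 77, R_n = 453.6 kN/bolt. φR_n = 0.75 × (2×343.98 + 8×453.6) = 3237.6 kN.
Tension rupture (net): A_n = (285 − 2×35)×14 = 3010 mm² (U = 1.0, A_e = A_n). φR_n = 0.75 × 450 × 3010 = 1015.9 kN.
Governing: min(1972.1, 3237.6, 1015.9) = 1015.9 kN → net-section rupture.

1015.9 kN (net-section rupture governs)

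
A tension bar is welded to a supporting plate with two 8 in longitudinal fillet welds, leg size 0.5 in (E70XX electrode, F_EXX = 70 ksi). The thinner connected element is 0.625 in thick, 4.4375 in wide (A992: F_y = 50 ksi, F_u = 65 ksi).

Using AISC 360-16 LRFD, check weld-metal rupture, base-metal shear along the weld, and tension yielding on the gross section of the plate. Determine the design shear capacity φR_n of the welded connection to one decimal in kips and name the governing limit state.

124.8 kips (gross-section yield governs)

Weld metal: throat = 0.707×0.5 = 0.3535 in, L = 2×8 = 16 in. φR_n = 0.75 × 0.6 × 70 × 0.3535 × 16 = 178.2 kips.
Base metal shear (0.625 in plate): yield φR_n = 1.0×0.6×50×0.625×16 = 300.0 kips; rupture φR_n = 0.75×0.6×65×0.625×16 = 292.5 kips; take 292.5 kips (rupture).
Tension yield (gross): A_g = 4.4375×0.625 = 2.7734 in². φR_n = 0.90 × 50 × 2.7734 = 124.8 kips.
Governing: min(178.2, 292.5, 124.8) = 124.8 kips → gross-section yield.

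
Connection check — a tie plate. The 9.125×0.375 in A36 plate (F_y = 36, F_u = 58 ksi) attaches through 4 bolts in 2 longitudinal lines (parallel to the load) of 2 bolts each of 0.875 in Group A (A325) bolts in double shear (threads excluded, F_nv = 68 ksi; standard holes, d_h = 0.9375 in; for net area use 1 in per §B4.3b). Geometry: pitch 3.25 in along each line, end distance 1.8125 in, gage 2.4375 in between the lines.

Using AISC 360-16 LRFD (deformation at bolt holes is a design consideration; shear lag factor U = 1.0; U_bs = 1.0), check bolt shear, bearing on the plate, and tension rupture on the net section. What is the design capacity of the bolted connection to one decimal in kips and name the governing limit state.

116.2 kips (net-section rupture governs)

Bolt shear: A_b = π(0.875)²/4 = 0.60132 in². φR_n = 0.75 × 68 × 0.60132 × 4 × 2 = 245.3 kips.
Bearing (0.375 in plate, F_u = 58 ksi): end bolts L_c = 1.8125 − 0.9375/2 = 1.34375, R_n = min(1.2×1.34375×0.375×58, 2.4×0.875×0.375×58) = 35.072 kips/bolt; interior L_c = 3.25 − 0.9375 = 2.3125, R_n = 45.675 kips/bolt. φR_n = 0.75 × (2×35.072 + 2×45.675) = 121.1 kips.
Tension rupture (net): A_n = (9.125 − 2×1)×0.375 = 2.6719 in² (U = 1.0, A_e = A_n). φR_n = 0.75 × 58 × 2.6719 = 116.2 kips.
Governing: min(245.3, 121.1, 116.2) = 116.2 kips → net-section rupture.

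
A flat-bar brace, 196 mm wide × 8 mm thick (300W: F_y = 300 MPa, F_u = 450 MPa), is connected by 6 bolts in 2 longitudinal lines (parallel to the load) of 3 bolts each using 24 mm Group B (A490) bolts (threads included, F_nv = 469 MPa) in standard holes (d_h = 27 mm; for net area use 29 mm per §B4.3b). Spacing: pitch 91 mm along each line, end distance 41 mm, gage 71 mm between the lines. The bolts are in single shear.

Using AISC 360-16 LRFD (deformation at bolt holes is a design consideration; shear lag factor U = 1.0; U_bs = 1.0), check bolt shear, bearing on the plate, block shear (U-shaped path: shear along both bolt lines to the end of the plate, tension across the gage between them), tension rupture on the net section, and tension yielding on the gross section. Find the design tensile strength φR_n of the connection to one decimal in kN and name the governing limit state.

372.6 kN (net-section rupture governs)

Bolt shear: A_b = π(24)²/4 = 452.39 mm². φR_n = 0.75 × 469 × 452.39 × 6 × 1 = 954.8 kN.
Bearing (8 mm plate, F_u = 450 MPa): end bolts L_c = 41 − 27/2 = 27.5, R_n = min(1.2×27.5×8×450, 2.4×24×8×450) = 118.8 kN/bolt; interior L_c = 91 − 27 = 64, R_n = 207.36 kN/bolt. φR_n = 0.75 × (2×118.8 + 4×207.36) = 800.3 kN.
Block shear: shear path 2×[41+2×91] = 2×223 mm, A_gv = 3568, A_nv = 2×(223 − 2.5×29)×8 = 2408 mm²; tension across gage: (71 − 1×29)×8 = 336 mm². R_n = min(0.6×450×2408, 0.6×300×3568) + 1.0×450×336 = min(650.16, 642.24) + 151.2 = 793.44 kN. φR_n = 0.75 × 793.44 = 595.1 kN.
Tension rupture (net): A_n = (196 − 2×29)×8 = 1104 mm² (U = 1.0, A_e = A_n). φR_n = 0.75 × 450 × 1104 = 372.6 kN.
Tension yield (gross): A_g = 196×8 = 1568 mm². φR_n = 0.90 × 300 × 1568 = 423.4 kN.
Governing: min(954.8, 800.3, 595.1, 372.6, 423.4) = 372.6 kN → net-section rupture.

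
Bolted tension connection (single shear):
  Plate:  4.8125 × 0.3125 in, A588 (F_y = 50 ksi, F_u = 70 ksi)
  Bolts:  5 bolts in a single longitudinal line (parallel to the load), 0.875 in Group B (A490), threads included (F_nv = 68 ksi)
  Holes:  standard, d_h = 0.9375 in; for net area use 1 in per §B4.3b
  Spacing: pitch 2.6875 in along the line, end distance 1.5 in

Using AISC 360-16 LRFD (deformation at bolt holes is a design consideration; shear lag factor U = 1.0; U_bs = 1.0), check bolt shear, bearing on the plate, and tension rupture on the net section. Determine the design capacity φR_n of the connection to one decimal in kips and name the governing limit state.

Bolt shear: A_b = π(0.875)²/4 = 0.60132 in². φR_n = 0.75 × 68 × 0.60132 × 5 × 1 = 153.3 kips.
Bearing (0.3125 in plate, F_u = 70 ksi): end bolts L_c = 1.5 − 0.9375/2 = 1.03125, R_n = min(1.2×1.03125×0.3125×70, 2.4×0.875×0.3125×70) = 27.07 kips/bolt; interior L_c = 2.6875 − 0.9375 = 1.75, R_n = 45.938 kips/bolt. φR_n = 0.75 × (1×27.07 + 4×45.938) = 158.1 kips.
Tension rupture (net): A_n = (4.8125 − 1×1)×0.3125 = 1.1914 in² (U = 1.0, A_e = A_n). φR_n = 0.75 × 70 × 1.1914 = 62.5 kips.
Governing: min(153.3, 158.1, 62.5) = 62.5 kips → net-section rupture.

62.5 kips (net-section rupture governs)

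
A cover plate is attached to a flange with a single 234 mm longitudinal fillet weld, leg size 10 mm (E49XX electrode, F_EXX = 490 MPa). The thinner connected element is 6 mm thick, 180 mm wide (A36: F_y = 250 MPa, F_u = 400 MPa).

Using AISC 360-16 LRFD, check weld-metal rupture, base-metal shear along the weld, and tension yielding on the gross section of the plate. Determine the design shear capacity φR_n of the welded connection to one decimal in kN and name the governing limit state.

Weld metal: throat = 0.707×10 = 7.07 mm, L = 234 mm. φR_n = 0.75 × 0.6 × 490 × 7.07 × 234 = 364.8 kN.
Base metal shear (6 mm plate): yield φR_n = 1.0×0.6×250×6×234 = 210.6 kN; rupture φR_n = 0.75×0.6×400×6×234 = 252.7 kN; take 210.6 kN (yield).
Tension yield (gross): A_g = 180×6 = 1080 mm². φR_n = 0.90 × 250 × 1080 = 243.0 kN.
Governing: min(364.8, 210.6, 243.0) = 210.6 kN → base-metal shear.

210.6 kN (base-metal shear governs)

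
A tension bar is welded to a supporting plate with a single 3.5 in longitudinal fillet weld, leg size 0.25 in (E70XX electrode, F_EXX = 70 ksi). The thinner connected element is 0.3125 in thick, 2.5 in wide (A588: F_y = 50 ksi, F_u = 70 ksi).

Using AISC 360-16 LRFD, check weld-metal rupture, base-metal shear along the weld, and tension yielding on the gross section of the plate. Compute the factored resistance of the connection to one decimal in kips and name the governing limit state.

19.5 kips (weld metal governs)

Weld metal: throat = 0.707×0.25 = 0.17675 in, L = 3.5 in. φR_n = 0.75 × 0.6 × 70 × 0.17675 × 3.5 = 19.5 kips.
Base metal shear (0.3125 in plate): yield φR_n = 1.0×0.6×50×0.3125×3.5 = 32.8 kips; rupture φR_n = 0.75×0.6×70×0.3125×3.5 = 34.5 kips; take 32.8 kips (yield).
Tension yield (gross): A_g = 2.5×0.3125 = 0.78125 in². φR_n = 0.90 × 50 × 0.78125 = 35.2 kips.
Governing: min(19.5, 32.8, 35.2) = 19.5 kips → weld metal.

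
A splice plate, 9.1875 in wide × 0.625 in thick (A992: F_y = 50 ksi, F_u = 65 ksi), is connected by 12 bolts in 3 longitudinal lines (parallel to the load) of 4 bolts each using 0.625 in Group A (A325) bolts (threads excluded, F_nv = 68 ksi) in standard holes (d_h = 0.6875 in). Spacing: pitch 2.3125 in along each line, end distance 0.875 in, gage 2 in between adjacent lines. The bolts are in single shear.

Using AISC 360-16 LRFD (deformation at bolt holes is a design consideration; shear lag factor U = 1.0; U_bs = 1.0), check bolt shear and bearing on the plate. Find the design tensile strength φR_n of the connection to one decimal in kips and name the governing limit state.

187.8 kips (bolt shear governs)

Bolt shear: A_b = π(0.625)²/4 = 0.3068 in². φR_n = 0.75 × 68 × 0.3068 × 12 × 1 = 187.8 kips.
Bearing (0.625 in plate, F_u = 65 ksi): end bolts L_c = 0.875 − 0.6875/2 = 0.53125, R_n = min(1.2×0.53125×0.625×65, 2.4×0.625×0.625×65) = 25.898 kips/bolt; interior L_c = 2.3125 − 0.6875 = 1.625, R_n = 60.938 kips/bolt. φR_n = 0.75 × (3×25.898 + 9×60.938) = 469.6 kips.
Governing: min(187.8, 469.6) = 187.8 kips → bolt shear.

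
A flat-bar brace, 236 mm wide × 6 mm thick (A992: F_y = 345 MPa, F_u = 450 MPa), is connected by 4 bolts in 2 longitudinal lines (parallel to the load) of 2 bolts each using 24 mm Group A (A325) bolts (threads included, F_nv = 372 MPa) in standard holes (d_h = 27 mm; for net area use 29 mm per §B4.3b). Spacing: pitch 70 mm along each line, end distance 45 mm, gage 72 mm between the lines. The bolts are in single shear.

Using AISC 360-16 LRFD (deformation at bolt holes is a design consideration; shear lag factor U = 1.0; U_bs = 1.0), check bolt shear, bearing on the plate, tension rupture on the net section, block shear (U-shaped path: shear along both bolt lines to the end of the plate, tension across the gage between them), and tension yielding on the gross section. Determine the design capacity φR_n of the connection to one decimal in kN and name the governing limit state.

260.8 kN (block shear governs)

Bolt shear: A_b = π(24)²/4 = 452.39 mm². φR_n = 0.75 × 372 × 452.39 × 4 × 1 = 504.9 kN.
Bearing (6 mm plate, F_u = 450 MPa): end bolts L_c = 45 − 27/2 = 31.5, R_n = min(1.2×31.5×6×450, 2.4×24×6×450) = 102.06 kN/bolt; interior L_c = 70 − 27 = 43, R_n = 139.32 kN/bolt. φR_n = 0.75 × (2×102.06 + 2×139.32) = 362.1 kN.
Tension rupture (net): A_n = (236 − 2×29)×6 = 1068 mm² (U = 1.0, A_e = A_n). φR_n = 0.75 × 450 × 1068 = 360.5 kN.
Block shear: shear path 2×[45+1×70] = 2×115 mm, A_gv = 1380, A_nv = 2×(115 − 1.5×29)×6 = 858 mm²; tension across gage: (72 − 1×29)×6 = 258 mm². R_n = min(0.6×450×858, 0.6×345×1380) + 1.0×450×258 = min(231.66, 285.66) + 116.1 = 347.76 kN. φR_n = 0.75 × 347.76 = 260.8 kN.
Tension yield (gross): A_g = 236×6 = 1416 mm². φR_n = 0.90 × 345 × 1416 = 439.7 kN.
Governing: min(504.9, 362.1, 360.5, 260.8, 439.7) = 260.8 kN → block shear.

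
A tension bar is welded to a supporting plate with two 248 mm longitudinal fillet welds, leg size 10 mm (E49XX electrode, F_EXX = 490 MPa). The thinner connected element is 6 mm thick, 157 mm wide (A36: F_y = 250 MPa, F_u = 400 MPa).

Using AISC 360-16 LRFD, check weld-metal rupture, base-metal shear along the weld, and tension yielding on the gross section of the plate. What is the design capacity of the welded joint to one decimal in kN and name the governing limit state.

Weld metal: throat = 0.707×10 = 7.07 mm, L = 2×248 = 496 mm. φR_n = 0.75 × 0.6 × 490 × 7.07 × 496 = 773.2 kN.
Base metal shear (6 mm plate): yield φR_n = 1.0×0.6×250×6×496 = 446.4 kN; rupture φR_n = 0.75×0.6×400×6×496 = 535.7 kN; take 446.4 kN (yield).
Tension yield (gross): A_g = 157×6 = 942 mm². φR_n = 0.90 × 250 × 942 = 212.0 kN.
Governing: min(773.2, 446.4, 212.0) = 212.0 kN → gross-section yield.

212.0 kN (gross-section yield governs)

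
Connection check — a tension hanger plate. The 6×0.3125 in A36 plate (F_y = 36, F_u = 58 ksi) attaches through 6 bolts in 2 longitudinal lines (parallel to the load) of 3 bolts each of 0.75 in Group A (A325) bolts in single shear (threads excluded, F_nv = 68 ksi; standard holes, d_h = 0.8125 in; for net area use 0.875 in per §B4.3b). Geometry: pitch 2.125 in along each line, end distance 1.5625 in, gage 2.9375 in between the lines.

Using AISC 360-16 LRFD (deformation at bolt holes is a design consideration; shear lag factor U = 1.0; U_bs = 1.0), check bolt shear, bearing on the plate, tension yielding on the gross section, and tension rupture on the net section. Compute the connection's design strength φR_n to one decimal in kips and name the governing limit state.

57.8 kips (net-section rupture governs)

Bolt shear: A_b = π(0.75)²/4 = 0.44179 in². φR_n = 0.75 × 68 × 0.44179 × 6 × 1 = 135.2 kips.
Bearing (0.3125 in plate, F_u = 58 ksi): end bolts L_c = 1.5625 − 0.8125/2 = 1.15625, R_n = min(1.2×1.15625×0.3125×58, 2.4×0.75×0.3125×58) = 25.148 kips/bolt; interior L_c = 2.125 − 0.8125 = 1.3125, R_n = 28.547 kips/bolt. φR_n = 0.75 × (2×25.148 + 4×28.547) = 123.4 kips.
Tension yield (gross): A_g = 6×0.3125 = 1.875 in². φR_n = 0.90 × 36 × 1.875 = 60.8 kips.
Tension rupture (net): A_n = (6 − 2×0.875)×0.3125 = 1.3281 in² (U = 1.0, A_e = A_n). φR_n = 0.75 × 58 × 1.3281 = 57.8 kips.
Governing: min(135.2, 123.4, 60.8, 57.8) = 57.8 kips → net-section rupture.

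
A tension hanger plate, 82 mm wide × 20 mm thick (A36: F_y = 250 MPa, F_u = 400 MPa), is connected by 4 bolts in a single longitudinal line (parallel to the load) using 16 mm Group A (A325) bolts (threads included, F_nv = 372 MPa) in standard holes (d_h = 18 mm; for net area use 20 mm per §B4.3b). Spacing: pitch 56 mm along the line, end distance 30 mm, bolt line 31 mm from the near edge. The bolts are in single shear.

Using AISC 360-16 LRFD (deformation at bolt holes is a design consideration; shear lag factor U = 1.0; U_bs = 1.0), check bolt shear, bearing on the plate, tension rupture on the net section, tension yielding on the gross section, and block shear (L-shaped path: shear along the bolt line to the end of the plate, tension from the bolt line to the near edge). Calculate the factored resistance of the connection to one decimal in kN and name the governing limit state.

224.4 kN (bolt shear governs)

Bolt shear: A_b = π(16)²/4 = 201.06 mm². φR_n = 0.75 × 372 × 201.06 × 4 × 1 = 224.4 kN.
Bearing (20 mm plate, F_u = 400 MPa): end bolts L_c = 30 − 18/2 = 21, R_n = min(1.2×21×20×400, 2.4×16×20×400) = 201.6 kN/bolt; interior L_c = 56 − 18 = 38, R_n = 307.2 kN/bolt. φR_n = 0.75 × (1×201.6 + 3×307.2) = 842.4 kN.
Tension rupture (net): A_n = (82 − 1×20)×20 = 1240 mm² (U = 1.0, A_e = A_n). φR_n = 0.75 × 400 × 1240 = 372.0 kN.
Tension yield (gross): A_g = 82×20 = 1640 mm². φR_n = 0.90 × 250 × 1640 = 369.0 kN.
Block shear: shear path 1×[30+3×56] = 1×198 mm, A_gv = 3960, A_nv = 1×(198 − 3.5×20)×20 = 2560 mm²; tension to near edge: (31 − 0.5×20)×20 = 420 mm². R_n = min(0.6×400×2560, 0.6×250×3960) + 1.0×400×420 = min(614.4, 594) + 168 = 762 kN. φR_n = 0.75 × 762 = 571.5 kN.
Governing: min(224.4, 842.4, 372.0, 369.0, 571.5) = 224.4 kN → bolt shear.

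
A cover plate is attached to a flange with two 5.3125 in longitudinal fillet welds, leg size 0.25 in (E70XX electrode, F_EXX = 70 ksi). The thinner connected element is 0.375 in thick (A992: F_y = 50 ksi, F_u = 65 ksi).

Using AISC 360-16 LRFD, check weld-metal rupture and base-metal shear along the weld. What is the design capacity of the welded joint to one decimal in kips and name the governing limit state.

59.2 kips (weld metal governs)

Weld metal: throat = 0.707×0.25 = 0.17675 in, L = 2×5.3125 = 10.625 in. φR_n = 0.75 × 0.6 × 70 × 0.17675 × 10.625 = 59.2 kips.
Base metal shear (0.375 in plate): yield φR_n = 1.0×0.6×50×0.375×10.625 = 119.5 kips; rupture φR_n = 0.75×0.6×65×0.375×10.625 = 116.5 kips; take 116.5 kips (rupture).
Governing: min(59.2, 116.5) = 59.2 kips → weld metal.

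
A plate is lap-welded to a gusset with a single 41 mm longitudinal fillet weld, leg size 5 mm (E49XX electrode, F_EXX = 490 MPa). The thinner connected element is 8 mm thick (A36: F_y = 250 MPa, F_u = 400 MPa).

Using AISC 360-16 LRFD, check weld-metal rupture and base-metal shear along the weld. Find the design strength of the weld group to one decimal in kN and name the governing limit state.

32.0 kN (weld metal governs)

Weld metal: throat = 0.707×5 = 3.535 mm, L = 41 mm. φR_n = 0.75 × 0.6 × 490 × 3.535 × 41 = 32.0 kN.
Base metal shear (8 mm plate): yield φR_n = 1.0×0.6×250×8×41 = 49.2 kN; rupture φR_n = 0.75×0.6×400×8×41 = 59.0 kN; take 49.2 kN (yield).
Governing: min(32.0, 49.2) = 32.0 kN → weld metal.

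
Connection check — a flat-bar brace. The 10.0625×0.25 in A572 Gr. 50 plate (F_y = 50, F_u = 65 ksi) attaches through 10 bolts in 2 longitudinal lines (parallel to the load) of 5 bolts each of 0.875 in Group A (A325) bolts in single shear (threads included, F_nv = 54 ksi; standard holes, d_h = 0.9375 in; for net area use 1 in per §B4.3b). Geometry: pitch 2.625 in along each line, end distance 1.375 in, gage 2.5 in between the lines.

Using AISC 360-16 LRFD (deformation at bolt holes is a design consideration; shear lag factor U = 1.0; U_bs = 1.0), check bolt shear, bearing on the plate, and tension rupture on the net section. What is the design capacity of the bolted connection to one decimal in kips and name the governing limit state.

98.3 kips (net-section rupture governs)

Bolt shear: A_b = π(0.875)²/4 = 0.60132 in². φR_n = 0.75 × 54 × 0.60132 × 10 × 1 = 243.5 kips.
Bearing (0.25 in plate, F_u = 65 ksi): end bolts L_c = 1.375 − 0.9375/2 = 0.90625, R_n = min(1.2×0.90625×0.25×65, 2.4×0.875×0.25×65) = 17.672 kips/bolt; interior L_c = 2.625 − 0.9375 = 1.6875, R_n = 32.906 kips/bolt. φR_n = 0.75 × (2×17.672 + 8×32.906) = 223.9 kips.
Tension rupture (net): A_n = (10.0625 − 2×1)×0.25 = 2.0156 in² (U = 1.0, A_e = A_n). φR_n = 0.75 × 65 × 2.0156 = 98.3 kips.
Governing: min(243.5, 223.9, 98.3) = 98.3 kips → net-section rupture.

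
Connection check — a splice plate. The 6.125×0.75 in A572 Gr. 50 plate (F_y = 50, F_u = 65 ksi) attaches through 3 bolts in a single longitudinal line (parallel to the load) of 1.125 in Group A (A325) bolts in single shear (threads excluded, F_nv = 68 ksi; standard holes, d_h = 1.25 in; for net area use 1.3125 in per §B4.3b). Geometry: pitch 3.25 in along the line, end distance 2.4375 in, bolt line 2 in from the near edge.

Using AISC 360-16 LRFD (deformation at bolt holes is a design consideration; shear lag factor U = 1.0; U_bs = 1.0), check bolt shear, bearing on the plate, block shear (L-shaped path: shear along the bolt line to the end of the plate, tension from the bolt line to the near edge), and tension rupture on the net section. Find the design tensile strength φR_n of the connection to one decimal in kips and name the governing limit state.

152.1 kips (bolt shear governs)

Bolt shear: A_b = π(1.125)²/4 = 0.99402 in². φR_n = 0.75 × 68 × 0.99402 × 3 × 1 = 152.1 kips.
Bearing (0.75 in plate, F_u = 65 ksi): end bolts L_c = 2.4375 − 1.25/2 = 1.8125, R_n = min(1.2×1.8125×0.75×65, 2.4×1.125×0.75×65) = 106.03 kips/bolt; interior L_c = 3.25 − 1.25 = 2, R_n = 117 kips/bolt. φR_n = 0.75 × (1×106.03 + 2×117) = 255.0 kips.
Block shear: shear path 1×[2.4375+2×3.25] = 1×8.9375 in, A_gv = 6.7031, A_nv = 1×(8.9375 − 2.5×1.3125)×0.75 = 4.2422 in²; tension to near edge: (2 − 0.5×1.3125)×0.75 = 1.0078 in². R_n = min(0.6×65×4.2422, 0.6×50×6.7031) + 1.0×65×1.0078 = min(165.45, 201.09) + 65.507 = 230.96 kips. φR_n = 0.75 × 230.96 = 173.2 kips.
Tension rupture (net): A_n = (6.125 − 1×1.3125)×0.75 = 3.6094 in² (U = 1.0, A_e = A_n). φR_n = 0.75 × 65 × 3.6094 = 176.0 kips.
Governing: min(152.1, 255.0, 173.2, 176.0) = 152.1 kips → bolt shear.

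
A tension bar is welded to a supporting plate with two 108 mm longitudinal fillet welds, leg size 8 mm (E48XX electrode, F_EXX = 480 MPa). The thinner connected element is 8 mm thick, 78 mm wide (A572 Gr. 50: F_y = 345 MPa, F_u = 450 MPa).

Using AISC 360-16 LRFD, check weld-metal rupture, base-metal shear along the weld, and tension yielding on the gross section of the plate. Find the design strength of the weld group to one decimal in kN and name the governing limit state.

193.8 kN (gross-section yield governs)

Weld metal: throat = 0.707×8 = 5.656 mm, L = 2×108 = 216 mm. φR_n = 0.75 × 0.6 × 480 × 5.656 × 216 = 263.9 kN.
Base metal shear (8 mm plate): yield φR_n = 1.0×0.6×345×8×216 = 357.7 kN; rupture φR_n = 0.75×0.6×450×8×216 = 349.9 kN; take 349.9 kN (rupture).
Tension yield (gross): A_g = 78×8 = 624 mm². φR_n = 0.90 × 345 × 624 = 193.8 kN.
Governing: min(263.9, 349.9, 193.8) = 193.8 kN → gross-section yield.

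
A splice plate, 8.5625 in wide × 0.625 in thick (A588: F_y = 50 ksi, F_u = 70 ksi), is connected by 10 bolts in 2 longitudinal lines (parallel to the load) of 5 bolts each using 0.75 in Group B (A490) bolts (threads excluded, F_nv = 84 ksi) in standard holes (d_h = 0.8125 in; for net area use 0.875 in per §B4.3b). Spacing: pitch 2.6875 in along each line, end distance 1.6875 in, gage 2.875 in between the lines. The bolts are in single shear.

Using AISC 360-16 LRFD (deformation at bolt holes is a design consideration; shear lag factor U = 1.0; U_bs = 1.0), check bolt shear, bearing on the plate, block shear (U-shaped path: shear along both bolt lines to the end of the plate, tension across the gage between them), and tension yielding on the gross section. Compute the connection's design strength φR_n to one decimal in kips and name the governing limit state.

240.8 kips (gross-section yield governs)

Bolt shear: A_b = π(0.75)²/4 = 0.44179 in². φR_n = 0.75 × 84 × 0.44179 × 10 × 1 = 278.3 kips.
Bearing (0.625 in plate, F_u = 70 ksi): end bolts L_c = 1.6875 − 0.8125/2 = 1.28125, R_n = min(1.2×1.28125×0.625×70, 2.4×0.75×0.625×70) = 67.266 kips/bolt; interior L_c = 2.6875 − 0.8125 = 1.875, R_n = 78.75 kips/bolt. φR_n = 0.75 × (2×67.266 + 8×78.75) = 573.4 kips.
Block shear: shear path 2×[1.6875+4×2.6875] = 2×12.4375 in, A_gv = 15.547, A_nv = 2×(12.4375 − 4.5×0.875)×0.625 = 10.625 in²; tension across gage: (2.875 − 1×0.875)×0.625 = 1.25 in². R_n = min(0.6×70×10.625, 0.6×50×15.547) + 1.0×70×1.25 = min(446.25, 466.41) + 87.5 = 533.75 kips. φR_n = 0.75 × 533.75 = 400.3 kips.
Tension yield (gross): A_g = 8.5625×0.625 = 5.3516 in². φR_n = 0.90 × 50 × 5.3516 = 240.8 kips.
Governing: min(278.3, 573.4, 400.3, 240.8) = 240.8 kips → gross-section yield.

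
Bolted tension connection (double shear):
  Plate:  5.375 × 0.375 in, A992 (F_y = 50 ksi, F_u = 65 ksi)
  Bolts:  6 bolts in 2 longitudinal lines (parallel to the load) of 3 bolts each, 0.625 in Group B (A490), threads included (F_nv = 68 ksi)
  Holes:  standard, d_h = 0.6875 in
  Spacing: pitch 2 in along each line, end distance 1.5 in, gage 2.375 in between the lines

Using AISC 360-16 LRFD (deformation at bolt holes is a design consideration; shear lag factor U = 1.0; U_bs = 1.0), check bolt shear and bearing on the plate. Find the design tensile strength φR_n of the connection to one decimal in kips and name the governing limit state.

Bolt shear: A_b = π(0.625)²/4 = 0.3068 in². φR_n = 0.75 × 68 × 0.3068 × 6 × 2 = 187.8 kips.
Bearing (0.375 in plate, F_u = 65 ksi): end bolts L_c = 1.5 − 0.6875/2 = 1.15625, R_n = min(1.2×1.15625×0.375×65, 2.4×0.625×0.375×65) = 33.82 kips/bolt; interior L_c = 2 − 0.6875 = 1.3125, R_n = 36.563 kips/bolt. φR_n = 0.75 × (2×33.82 + 4×36.563) = 160.4 kips.
Governing: min(187.8, 160.4) = 160.4 kips → bearing.

160.4 kips (bearing governs)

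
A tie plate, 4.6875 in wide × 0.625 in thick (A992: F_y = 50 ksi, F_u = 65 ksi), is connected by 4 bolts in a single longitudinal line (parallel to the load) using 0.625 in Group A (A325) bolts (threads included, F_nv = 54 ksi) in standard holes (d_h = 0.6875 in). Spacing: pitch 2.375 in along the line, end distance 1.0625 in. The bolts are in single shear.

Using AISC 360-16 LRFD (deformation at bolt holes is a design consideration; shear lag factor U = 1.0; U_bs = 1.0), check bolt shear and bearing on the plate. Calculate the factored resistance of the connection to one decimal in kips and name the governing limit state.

Bolt shear: A_b = π(0.625)²/4 = 0.3068 in². φR_n = 0.75 × 54 × 0.3068 × 4 × 1 = 49.7 kips.
Bearing (0.625 in plate, F_u = 65 ksi): end bolts L_c = 1.0625 − 0.6875/2 = 0.71875, R_n = min(1.2×0.71875×0.625×65, 2.4×0.625×0.625×65) = 35.039 kips/bolt; interior L_c = 2.375 − 0.6875 = 1.6875, R_n = 60.938 kips/bolt. φR_n = 0.75 × (1×35.039 + 3×60.938) = 163.4 kips.
Governing: min(49.7, 163.4) = 49.7 kips → bolt shear.

49.7 kips (bolt shear governs)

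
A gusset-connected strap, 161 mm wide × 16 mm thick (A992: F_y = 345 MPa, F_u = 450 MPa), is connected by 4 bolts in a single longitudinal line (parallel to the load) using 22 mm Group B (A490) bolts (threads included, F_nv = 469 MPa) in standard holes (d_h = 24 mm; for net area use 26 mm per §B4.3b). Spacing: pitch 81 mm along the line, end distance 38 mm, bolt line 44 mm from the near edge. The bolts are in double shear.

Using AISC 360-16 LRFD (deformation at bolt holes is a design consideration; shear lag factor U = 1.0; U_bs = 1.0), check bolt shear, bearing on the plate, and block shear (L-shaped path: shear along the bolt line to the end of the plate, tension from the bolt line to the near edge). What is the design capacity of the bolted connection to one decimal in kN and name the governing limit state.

783.0 kN (block shear governs)

Bolt shear: A_b = π(22)²/4 = 380.13 mm². φR_n = 0.75 × 469 × 380.13 × 4 × 2 = 1069.7 kN.
Bearing (16 mm plate, F_u = 450 MPa): end bolts L_c = 38 − 24/2 = 26, R_n = min(1.2×26×16×450, 2.4×22×16×450) = 224.64 kN/bolt; interior L_c = 81 − 24 = 57, R_n = 380.16 kN/bolt. φR_n = 0.75 × (1×224.64 + 3×380.16) = 1023.8 kN.
Block shear: shear path 1×[38+3×81] = 1×281 mm, A_gv = 4496, A_nv = 1×(281 − 3.5×26)×16 = 3040 mm²; tension to near edge: (44 − 0.5×26)×16 = 496 mm². R_n = min(0.6×450×3040, 0.6×345×4496) + 1.0×450×496 = min(820.8, 930.67) + 223.2 = 1044 kN. φR_n = 0.75 × 1044 = 783.0 kN.
Governing: min(1069.7, 1023.8, 783.0) = 783.0 kN → block shear.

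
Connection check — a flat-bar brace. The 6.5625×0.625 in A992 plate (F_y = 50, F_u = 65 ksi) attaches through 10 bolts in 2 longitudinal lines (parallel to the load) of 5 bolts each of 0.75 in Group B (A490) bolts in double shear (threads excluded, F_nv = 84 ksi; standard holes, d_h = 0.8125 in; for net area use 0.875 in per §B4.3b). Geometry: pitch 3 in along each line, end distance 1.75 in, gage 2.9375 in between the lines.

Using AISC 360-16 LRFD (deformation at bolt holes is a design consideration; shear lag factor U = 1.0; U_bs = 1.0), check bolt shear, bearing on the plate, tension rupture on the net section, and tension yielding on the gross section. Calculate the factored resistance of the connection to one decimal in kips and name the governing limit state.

146.6 kips (net-section rupture governs)

Bolt shear: A_b = π(0.75)²/4 = 0.44179 in². φR_n = 0.75 × 84 × 0.44179 × 10 × 2 = 556.7 kips.
Bearing (0.625 in plate, F_u = 65 ksi): end bolts L_c = 1.75 − 0.8125/2 = 1.34375, R_n = min(1.2×1.34375×0.625×65, 2.4×0.75×0.625×65) = 65.508 kips/bolt; interior L_c = 3 − 0.8125 = 2.1875, R_n = 73.125 kips/bolt. φR_n = 0.75 × (2×65.508 + 8×73.125) = 537.0 kips.
Tension rupture (net): A_n = (6.5625 − 2×0.875)×0.625 = 3.0078 in² (U = 1.0, A_e = A_n). φR_n = 0.75 × 65 × 3.0078 = 146.6 kips.
Tension yield (gross): A_g = 6.5625×0.625 = 4.1016 in². φR_n = 0.90 × 50 × 4.1016 = 184.6 kips.
Governing: min(556.7, 537.0, 146.6, 184.6) = 146.6 kips → net-section rupture.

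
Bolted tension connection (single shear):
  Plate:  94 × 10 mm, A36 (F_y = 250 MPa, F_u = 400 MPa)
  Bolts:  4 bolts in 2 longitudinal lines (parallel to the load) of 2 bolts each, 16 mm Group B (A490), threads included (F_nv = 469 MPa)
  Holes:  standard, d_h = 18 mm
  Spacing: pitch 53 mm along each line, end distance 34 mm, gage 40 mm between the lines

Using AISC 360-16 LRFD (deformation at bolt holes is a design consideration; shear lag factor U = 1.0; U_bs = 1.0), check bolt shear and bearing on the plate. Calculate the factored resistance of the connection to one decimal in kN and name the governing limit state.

Bolt shear: A_b = π(16)²/4 = 201.06 mm². φR_n = 0.75 × 469 × 201.06 × 4 × 1 = 282.9 kN.
Bearing (10 mm plate, F_u = 400 MPa): end bolts L_c = 34 − 18/2 = 25, R_n = min(1.2×25×10×400, 2.4×16×10×400) = 120 kN/bolt; interior L_c = 53 − 18 = 35, R_n = 153.6 kN/bolt. φR_n = 0.75 × (2×120 + 2×153.6) = 410.4 kN.
Governing: min(282.9, 410.4) = 282.9 kN → bolt shear.

282.9 kN (bolt shear governs)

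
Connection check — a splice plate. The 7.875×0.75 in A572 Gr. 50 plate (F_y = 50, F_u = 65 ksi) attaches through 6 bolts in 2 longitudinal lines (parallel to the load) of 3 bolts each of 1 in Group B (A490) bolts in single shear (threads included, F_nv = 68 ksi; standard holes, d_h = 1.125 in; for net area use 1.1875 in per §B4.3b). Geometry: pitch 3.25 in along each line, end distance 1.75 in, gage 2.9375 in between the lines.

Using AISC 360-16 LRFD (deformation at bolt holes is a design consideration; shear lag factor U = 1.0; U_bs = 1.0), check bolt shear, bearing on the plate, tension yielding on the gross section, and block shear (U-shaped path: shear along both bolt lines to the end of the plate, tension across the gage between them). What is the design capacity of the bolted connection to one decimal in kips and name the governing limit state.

Bolt shear: A_b = π(1)²/4 = 0.7854 in². φR_n = 0.75 × 68 × 0.7854 × 6 × 1 = 240.3 kips.
Bearing (0.75 in plate, F_u = 65 ksi): end bolts L_c = 1.75 − 1.125/2 = 1.1875, R_n = min(1.2×1.1875×0.75×65, 2.4×1×0.75×65) = 69.469 kips/bolt; interior L_c = 3.25 − 1.125 = 2.125, R_n = 117 kips/bolt. φR_n = 0.75 × (2×69.469 + 4×117) = 455.2 kips.
Tension yield (gross): A_g = 7.875×0.75 = 5.9063 in². φR_n = 0.90 × 50 × 5.9063 = 265.8 kips.
Block shear: shear path 2×[1.75+2×3.25] = 2×8.25 in, A_gv = 12.375, A_nv = 2×(8.25 − 2.5×1.1875)×0.75 = 7.9219 in²; tension across gage: (2.9375 − 1×1.1875)×0.75 = 1.3125 in². R_n = min(0.6×65×7.9219, 0.6×50×12.375) + 1.0×65×1.3125 = min(308.95, 371.25) + 85.313 = 394.26 kips. φR_n = 0.75 × 394.26 = 295.7 kips.
Governing: min(240.3, 455.2, 265.8, 295.7) = 240.3 kips → bolt shear.

240.3 kips (bolt shear governs)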